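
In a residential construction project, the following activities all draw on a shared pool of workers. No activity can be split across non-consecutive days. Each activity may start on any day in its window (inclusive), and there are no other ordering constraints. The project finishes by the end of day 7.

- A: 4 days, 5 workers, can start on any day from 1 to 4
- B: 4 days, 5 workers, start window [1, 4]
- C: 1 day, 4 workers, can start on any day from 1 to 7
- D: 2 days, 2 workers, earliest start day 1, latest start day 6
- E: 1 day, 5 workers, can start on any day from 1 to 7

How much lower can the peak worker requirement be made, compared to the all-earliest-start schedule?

11

Early-start peak: d1:21  d2:12  d3:10  d4:10  d5:0  d6:0  d7:0 ⇒ 21.
Leveled (A@1, B@1, C@5, D@5, E@6): d1:10  d2:10  d3:10  d4:10  d5:6  d6:7  d7:0 ⇒ 10.
Reduction 21 − 10 = 11.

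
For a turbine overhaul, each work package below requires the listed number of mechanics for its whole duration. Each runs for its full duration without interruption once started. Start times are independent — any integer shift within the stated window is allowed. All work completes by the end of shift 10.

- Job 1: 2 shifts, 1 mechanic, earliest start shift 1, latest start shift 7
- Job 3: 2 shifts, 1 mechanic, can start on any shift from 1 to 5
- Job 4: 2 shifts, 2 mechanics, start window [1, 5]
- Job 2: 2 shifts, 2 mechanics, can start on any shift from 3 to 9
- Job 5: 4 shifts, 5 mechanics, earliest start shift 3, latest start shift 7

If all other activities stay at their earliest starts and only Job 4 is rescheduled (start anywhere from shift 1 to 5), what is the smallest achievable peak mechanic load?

7

Job 4@1: s1:4  s2:4  s3:7  s4:7  s5:5  s6:5  s7:0  s8:0  s9:0  s10:0 → peak 7
Job 4@2: s1:2  s2:4  s3:9  s4:7  s5:5  s6:5  s7:0  s8:0  s9:0  s10:0 → peak 9
Job 4@3: s1:2  s2:2  s3:9  s4:9  s5:5  s6:5  s7:0  s8:0  s9:0  s10:0 → peak 9
Job 4@4: s1:2  s2:2  s3:7  s4:9  s5:7  s6:5  s7:0  s8:0  s9:0  s10:0 → peak 9
Job 4@5: s1:2  s2:2  s3:7  s4:7  s5:7  s6:7  s7:0  s8:0  s9:0  s10:0 → peak 7
Best is Job 4@1, peak 7.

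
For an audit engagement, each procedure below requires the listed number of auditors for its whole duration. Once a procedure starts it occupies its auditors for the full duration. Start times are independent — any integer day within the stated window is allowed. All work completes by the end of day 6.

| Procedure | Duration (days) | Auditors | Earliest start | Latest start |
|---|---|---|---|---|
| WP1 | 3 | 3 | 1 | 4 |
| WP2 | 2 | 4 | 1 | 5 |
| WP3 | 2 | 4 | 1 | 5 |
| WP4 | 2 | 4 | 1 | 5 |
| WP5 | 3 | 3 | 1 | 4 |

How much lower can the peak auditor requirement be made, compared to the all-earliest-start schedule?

11

Early-start peak: d1:18  d2:18  d3:6  d4:0  d5:0  d6:0 ⇒ 18.
Leveled (WP1@1, WP2@1, WP3@3, WP4@5, WP5@4): d1:7  d2:7  d3:7  d4:7  d5:7  d6:7 ⇒ 7.
Reduction 18 − 7 = 11.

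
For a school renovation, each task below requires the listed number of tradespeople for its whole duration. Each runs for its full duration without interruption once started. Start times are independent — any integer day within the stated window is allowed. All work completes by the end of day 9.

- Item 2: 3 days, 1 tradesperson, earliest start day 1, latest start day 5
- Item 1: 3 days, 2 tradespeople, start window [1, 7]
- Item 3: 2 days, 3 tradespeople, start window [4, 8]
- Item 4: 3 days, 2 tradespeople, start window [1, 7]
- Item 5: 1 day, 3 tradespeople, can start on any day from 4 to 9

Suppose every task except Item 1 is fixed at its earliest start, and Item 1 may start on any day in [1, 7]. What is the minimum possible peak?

Item 1@1: d1:5  d2:5  d3:5  d4:6  d5:3  d6:0  d7:0  d8:0  d9:0 → peak 6
Item 1@2: d1:3  d2:5  d3:5  d4:8  d5:3  d6:0  d7:0  d8:0  d9:0 → peak 8
Item 1@3: d1:3  d2:3  d3:5  d4:8  d5:5  d6:0  d7:0  d8:0  d9:0 → peak 8
Item 1@4: d1:3  d2:3  d3:3  d4:8  d5:5  d6:2  d7:0  d8:0  d9:0 → peak 8
Item 1@5: d1:3  d2:3  d3:3  d4:6  d5:5  d6:2  d7:2  d8:0  d9:0 → peak 6
Item 1@6: d1:3  d2:3  d3:3  d4:6  d5:3  d6:2  d7:2  d8:2  d9:0 → peak 6
Item 1@7: d1:3  d2:3  d3:3  d4:6  d5:3  d6:0  d7:2  d8:2  d9:2 → peak 6
Best is Item 1@1, peak 6.

6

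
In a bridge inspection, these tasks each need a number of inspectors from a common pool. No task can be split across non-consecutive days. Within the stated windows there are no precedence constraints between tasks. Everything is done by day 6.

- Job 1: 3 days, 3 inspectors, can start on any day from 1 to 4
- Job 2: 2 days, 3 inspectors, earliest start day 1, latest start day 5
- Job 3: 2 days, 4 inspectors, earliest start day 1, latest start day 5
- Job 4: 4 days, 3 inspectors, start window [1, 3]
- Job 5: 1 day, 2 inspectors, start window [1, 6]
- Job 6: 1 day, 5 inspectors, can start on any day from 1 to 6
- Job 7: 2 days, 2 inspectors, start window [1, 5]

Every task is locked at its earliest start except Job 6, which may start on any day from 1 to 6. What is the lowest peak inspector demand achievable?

17

Job 6@1: d1:22  d2:15  d3:6  d4:3  d5:0  d6:0 → peak 22
Job 6@2: d1:17  d2:20  d3:6  d4:3  d5:0  d6:0 → peak 20
Job 6@3: d1:17  d2:15  d3:11  d4:3  d5:0  d6:0 → peak 17
Job 6@4: d1:17  d2:15  d3:6  d4:8  d5:0  d6:0 → peak 17
Job 6@5: d1:17  d2:15  d3:6  d4:3  d5:5  d6:0 → peak 17
Job 6@6: d1:17  d2:15  d3:6  d4:3  d5:0  d6:5 → peak 17
Best is Job 6@3, peak 17.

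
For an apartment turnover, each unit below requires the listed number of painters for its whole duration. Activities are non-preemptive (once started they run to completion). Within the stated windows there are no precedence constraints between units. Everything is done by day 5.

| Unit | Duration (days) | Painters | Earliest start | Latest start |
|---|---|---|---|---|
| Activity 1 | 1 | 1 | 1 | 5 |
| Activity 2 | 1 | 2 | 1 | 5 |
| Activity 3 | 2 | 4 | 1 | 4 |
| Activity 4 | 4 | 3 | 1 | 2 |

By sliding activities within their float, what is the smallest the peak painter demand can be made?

Early-start (Activity 1@1, Activity 2@1, Activity 3@1, Activity 4@1) gives peak 10: d1:10  d2:7  d3:3  d4:3  d5:0.
Shift Activity 4→2.
Schedule Activity 1@1, Activity 2@1, Activity 3@1, Activity 4@2: d1:7  d2:7  d3:3  d4:3  d5:3 — peak 7.

7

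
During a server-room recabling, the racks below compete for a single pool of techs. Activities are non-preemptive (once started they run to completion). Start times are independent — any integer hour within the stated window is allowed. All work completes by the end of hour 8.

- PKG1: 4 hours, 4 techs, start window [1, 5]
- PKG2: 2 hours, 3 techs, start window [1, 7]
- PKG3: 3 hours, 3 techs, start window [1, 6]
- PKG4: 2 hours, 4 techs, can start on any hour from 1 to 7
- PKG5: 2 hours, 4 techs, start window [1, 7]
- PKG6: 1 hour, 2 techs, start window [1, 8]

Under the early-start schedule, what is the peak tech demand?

Early-start schedule: PKG1@1, PKG2@1, PKG3@1, PKG4@1, PKG5@1, PKG6@1.
Load per hour: hour 1: 20, hour 2: 18, hour 3: 7, hour 4: 4, hour 5: 0, hour 6: 0, hour 7: 0, hour 8: 0.
Peak is 20.

20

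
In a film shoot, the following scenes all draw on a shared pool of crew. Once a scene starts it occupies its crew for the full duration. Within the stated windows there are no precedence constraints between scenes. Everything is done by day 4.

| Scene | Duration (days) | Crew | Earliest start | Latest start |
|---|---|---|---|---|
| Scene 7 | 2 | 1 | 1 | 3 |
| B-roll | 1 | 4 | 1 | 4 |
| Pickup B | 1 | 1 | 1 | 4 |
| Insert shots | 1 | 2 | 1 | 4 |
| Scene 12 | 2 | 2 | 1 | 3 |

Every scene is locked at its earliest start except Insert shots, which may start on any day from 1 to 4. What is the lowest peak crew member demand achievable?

Insert shots@1: d1:10  d2:3  d3:0  d4:0 → peak 10
Insert shots@2: d1:8  d2:5  d3:0  d4:0 → peak 8
Insert shots@3: d1:8  d2:3  d3:2  d4:0 → peak 8
Insert shots@4: d1:8  d2:3  d3:0  d4:2 → peak 8
Best is Insert shots@2, peak 8.

8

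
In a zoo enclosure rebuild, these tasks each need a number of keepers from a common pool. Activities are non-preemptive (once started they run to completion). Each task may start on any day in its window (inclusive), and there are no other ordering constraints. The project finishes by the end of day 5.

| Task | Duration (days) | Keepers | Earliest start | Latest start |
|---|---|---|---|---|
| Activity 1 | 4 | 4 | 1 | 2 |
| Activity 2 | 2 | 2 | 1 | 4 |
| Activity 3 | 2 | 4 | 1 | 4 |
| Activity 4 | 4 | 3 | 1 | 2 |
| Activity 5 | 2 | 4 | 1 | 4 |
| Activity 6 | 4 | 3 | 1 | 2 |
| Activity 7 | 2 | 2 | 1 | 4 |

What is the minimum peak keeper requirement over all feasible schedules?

16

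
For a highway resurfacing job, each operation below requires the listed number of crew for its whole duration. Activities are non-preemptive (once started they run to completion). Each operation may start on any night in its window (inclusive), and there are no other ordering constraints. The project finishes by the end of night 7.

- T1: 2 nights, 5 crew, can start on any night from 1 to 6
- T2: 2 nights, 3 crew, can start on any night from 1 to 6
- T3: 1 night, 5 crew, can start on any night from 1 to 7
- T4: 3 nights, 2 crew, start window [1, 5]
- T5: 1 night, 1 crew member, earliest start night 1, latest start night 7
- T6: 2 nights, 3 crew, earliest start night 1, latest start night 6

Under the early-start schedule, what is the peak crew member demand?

19

Early-start schedule: T1@1, T2@1, T3@1, T4@1, T5@1, T6@1.
Load per night: night 1: 19, night 2: 13, night 3: 2, night 4: 0, night 5: 0, night 6: 0, night 7: 0.
Peak is 19.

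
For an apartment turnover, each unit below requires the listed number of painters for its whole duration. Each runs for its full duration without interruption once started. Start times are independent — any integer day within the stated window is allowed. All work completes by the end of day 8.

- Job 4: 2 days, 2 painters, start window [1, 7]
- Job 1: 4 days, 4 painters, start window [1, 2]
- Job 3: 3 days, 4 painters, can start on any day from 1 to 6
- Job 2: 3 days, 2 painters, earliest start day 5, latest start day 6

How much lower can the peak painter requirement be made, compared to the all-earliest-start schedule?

4

Early-start peak: d1:10  d2:10  d3:8  d4:4  d5:2  d6:2  d7:2  d8:0 ⇒ 10.
Leveled (Job 4@1, Job 1@1, Job 3@5, Job 2@5): d1:6  d2:6  d3:4  d4:4  d5:6  d6:6  d7:6  d8:0 ⇒ 6.
Reduction 10 − 6 = 4.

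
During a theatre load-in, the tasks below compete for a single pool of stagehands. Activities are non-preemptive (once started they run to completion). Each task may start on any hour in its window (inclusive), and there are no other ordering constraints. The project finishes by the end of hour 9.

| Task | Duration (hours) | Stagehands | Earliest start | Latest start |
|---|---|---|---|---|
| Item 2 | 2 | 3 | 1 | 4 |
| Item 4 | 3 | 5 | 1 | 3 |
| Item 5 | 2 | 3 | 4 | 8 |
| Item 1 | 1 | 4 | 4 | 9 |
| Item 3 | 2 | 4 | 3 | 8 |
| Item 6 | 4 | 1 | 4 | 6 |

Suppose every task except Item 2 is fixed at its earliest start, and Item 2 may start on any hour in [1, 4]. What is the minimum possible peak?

12

Item 2@1: h1:8  h2:8  h3:9  h4:12  h5:4  h6:1  h7:1  h8:0  h9:0 → peak 12
Item 2@2: h1:5  h2:8  h3:12  h4:12  h5:4  h6:1  h7:1  h8:0  h9:0 → peak 12
Item 2@3: h1:5  h2:5  h3:12  h4:15  h5:4  h6:1  h7:1  h8:0  h9:0 → peak 15
Item 2@4: h1:5  h2:5  h3:9  h4:15  h5:7  h6:1  h7:1  h8:0  h9:0 → peak 15
Best is Item 2@1, peak 12.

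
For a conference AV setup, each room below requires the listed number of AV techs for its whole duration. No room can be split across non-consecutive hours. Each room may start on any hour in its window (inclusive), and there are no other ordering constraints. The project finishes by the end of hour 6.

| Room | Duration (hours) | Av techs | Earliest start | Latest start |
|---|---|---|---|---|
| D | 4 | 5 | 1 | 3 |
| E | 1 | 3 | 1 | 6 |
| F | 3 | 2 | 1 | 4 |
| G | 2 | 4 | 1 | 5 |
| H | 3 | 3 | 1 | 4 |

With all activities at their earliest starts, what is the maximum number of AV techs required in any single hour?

17

Early-start schedule: D@1, E@1, F@1, G@1, H@1.
Load per hour: hour 1: 17, hour 2: 14, hour 3: 10, hour 4: 5, hour 5: 0, hour 6: 0.
Peak is 17.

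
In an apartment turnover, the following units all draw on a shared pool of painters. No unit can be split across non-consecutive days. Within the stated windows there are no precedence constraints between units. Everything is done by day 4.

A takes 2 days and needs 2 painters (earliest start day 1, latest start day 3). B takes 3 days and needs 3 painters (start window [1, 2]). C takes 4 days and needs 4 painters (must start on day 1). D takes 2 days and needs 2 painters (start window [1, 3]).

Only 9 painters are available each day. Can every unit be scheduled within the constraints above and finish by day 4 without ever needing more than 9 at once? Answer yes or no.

Schedule A@1, B@1, C@1, D@3: d1:9  d2:9  d3:9  d4:6 — peak 9 ≤ 9.

yes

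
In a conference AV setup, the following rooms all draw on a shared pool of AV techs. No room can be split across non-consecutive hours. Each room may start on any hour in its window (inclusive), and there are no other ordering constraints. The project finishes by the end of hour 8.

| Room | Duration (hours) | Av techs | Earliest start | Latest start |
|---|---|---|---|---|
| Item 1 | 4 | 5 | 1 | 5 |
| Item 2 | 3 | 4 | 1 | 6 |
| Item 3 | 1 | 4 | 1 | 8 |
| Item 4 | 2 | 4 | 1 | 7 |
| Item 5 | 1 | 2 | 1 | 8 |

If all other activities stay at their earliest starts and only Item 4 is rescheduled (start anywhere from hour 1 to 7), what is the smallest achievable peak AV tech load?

15

Item 4@1: h1:19  h2:13  h3:9  h4:5  h5:0  h6:0  h7:0  h8:0 → peak 19
Item 4@2: h1:15  h2:13  h3:13  h4:5  h5:0  h6:0  h7:0  h8:0 → peak 15
Item 4@3: h1:15  h2:9  h3:13  h4:9  h5:0  h6:0  h7:0  h8:0 → peak 15
Item 4@4: h1:15  h2:9  h3:9  h4:9  h5:4  h6:0  h7:0  h8:0 → peak 15
Item 4@5: h1:15  h2:9  h3:9  h4:5  h5:4  h6:4  h7:0  h8:0 → peak 15
Item 4@6: h1:15  h2:9  h3:9  h4:5  h5:0  h6:4  h7:4  h8:0 → peak 15
Item 4@7: h1:15  h2:9  h3:9  h4:5  h5:0  h6:0  h7:4  h8:4 → peak 15
Best is Item 4@2, peak 15.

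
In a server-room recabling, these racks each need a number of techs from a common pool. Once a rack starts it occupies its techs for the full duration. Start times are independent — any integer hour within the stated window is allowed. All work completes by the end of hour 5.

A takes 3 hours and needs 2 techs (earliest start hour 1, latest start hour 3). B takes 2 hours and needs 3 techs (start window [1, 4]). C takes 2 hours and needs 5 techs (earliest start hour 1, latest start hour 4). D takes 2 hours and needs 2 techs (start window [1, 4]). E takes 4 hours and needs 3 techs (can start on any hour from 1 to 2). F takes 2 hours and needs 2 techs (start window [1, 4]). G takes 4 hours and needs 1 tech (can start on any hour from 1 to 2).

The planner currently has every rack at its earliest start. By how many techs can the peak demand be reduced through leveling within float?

Early-start peak: h1:18  h2:18  h3:6  h4:4  h5:0 ⇒ 18.
Leveled (A@1, B@1, C@3, D@1, E@1, F@4, G@1): h1:11  h2:11  h3:11  h4:11  h5:2 ⇒ 11.
Reduction 18 − 11 = 7.

7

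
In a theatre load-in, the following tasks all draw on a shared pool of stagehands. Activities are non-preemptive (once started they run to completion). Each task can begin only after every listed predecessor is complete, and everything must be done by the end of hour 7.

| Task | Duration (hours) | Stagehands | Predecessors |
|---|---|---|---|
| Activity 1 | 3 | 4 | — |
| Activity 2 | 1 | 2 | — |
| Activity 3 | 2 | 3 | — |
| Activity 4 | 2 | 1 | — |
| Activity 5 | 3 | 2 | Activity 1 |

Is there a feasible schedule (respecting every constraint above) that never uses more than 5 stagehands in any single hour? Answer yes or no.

yes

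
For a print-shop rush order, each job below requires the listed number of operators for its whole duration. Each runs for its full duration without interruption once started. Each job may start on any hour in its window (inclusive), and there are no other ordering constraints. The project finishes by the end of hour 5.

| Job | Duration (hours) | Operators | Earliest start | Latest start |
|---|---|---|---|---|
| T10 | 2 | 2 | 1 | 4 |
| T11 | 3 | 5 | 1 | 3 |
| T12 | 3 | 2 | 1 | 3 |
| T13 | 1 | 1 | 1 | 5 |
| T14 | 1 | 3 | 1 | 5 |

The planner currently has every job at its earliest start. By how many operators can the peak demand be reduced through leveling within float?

6

Early-start peak: h1:13  h2:9  h3:7  h4:0  h5:0 ⇒ 13.
Leveled (T10@1, T11@1, T12@3, T13@4, T14@4): h1:7  h2:7  h3:7  h4:6  h5:2 ⇒ 7.
Reduction 13 − 7 = 6.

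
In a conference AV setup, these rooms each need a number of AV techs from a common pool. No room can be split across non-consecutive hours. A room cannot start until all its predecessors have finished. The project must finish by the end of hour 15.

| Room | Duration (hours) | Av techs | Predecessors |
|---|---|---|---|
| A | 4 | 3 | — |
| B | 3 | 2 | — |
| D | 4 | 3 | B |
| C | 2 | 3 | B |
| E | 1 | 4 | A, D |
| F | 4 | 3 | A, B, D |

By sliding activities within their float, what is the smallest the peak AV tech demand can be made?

5

Early-start (A@1, B@1, D@4, C@4, E@8, F@8) gives peak 9: h1:5  h2:5  h3:5  h4:9  h5:6  h6:3  h7:3  h8:7  h9:3  h10:3  h11:3  h12:0  h13:0  h14:0  h15:0.
Shift D→5, C→9, E→11, F→12.
Schedule A@1, B@1, D@5, C@9, E@11, F@12: h1:5  h2:5  h3:5  h4:3  h5:3  h6:3  h7:3  h8:3  h9:3  h10:3  h11:4  h12:3  h13:3  h14:3  h15:3 — peak 5.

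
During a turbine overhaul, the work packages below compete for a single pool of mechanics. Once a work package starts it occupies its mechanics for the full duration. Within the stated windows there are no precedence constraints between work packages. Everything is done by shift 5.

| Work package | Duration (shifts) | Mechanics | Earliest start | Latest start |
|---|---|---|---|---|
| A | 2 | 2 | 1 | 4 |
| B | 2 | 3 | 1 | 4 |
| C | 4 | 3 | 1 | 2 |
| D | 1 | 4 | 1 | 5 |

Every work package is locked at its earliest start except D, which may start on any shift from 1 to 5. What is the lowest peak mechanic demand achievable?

D@1: s1:12  s2:8  s3:3  s4:3  s5:0 → peak 12
D@2: s1:8  s2:12  s3:3  s4:3  s5:0 → peak 12
D@3: s1:8  s2:8  s3:7  s4:3  s5:0 → peak 8
D@4: s1:8  s2:8  s3:3  s4:7  s5:0 → peak 8
D@5: s1:8  s2:8  s3:3  s4:3  s5:4 → peak 8
Best is D@3, peak 8.

8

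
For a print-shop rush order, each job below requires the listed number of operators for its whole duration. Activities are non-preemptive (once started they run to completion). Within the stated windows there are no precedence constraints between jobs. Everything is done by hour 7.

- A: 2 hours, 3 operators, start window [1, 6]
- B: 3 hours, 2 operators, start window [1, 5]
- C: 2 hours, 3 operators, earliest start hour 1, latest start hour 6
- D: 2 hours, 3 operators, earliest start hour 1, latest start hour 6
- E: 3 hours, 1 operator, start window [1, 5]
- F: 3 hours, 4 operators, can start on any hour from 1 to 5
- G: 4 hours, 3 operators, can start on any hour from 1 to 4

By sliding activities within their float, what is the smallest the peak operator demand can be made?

Early-start (A@1, B@1, C@1, D@1, E@1, F@1, G@1) gives peak 19: h1:19  h2:19  h3:10  h4:3  h5:0  h6:0  h7:0.
Shift D→3, E→3, F→5, G→4.
Schedule A@1, B@1, C@1, D@3, E@3, F@5, G@4: h1:8  h2:8  h3:6  h4:7  h5:8  h6:7  h7:7 — peak 8.
Total operator-hours = 51 over 7 hours ⇒ peak ≥ ⌈51/7⌉ = 8, so 8 is optimal.

8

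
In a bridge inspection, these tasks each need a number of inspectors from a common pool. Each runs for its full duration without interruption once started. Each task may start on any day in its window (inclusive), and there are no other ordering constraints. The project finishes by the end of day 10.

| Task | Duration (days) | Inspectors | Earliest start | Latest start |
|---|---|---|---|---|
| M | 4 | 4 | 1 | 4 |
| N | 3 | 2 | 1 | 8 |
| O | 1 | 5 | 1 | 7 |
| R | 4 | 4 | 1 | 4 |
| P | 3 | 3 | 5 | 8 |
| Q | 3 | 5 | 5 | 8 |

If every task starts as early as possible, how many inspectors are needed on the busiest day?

15

Early-start schedule: M@1, N@1, O@1, R@1, P@5, Q@5.
Load per day: day 1: 15, day 2: 10, day 3: 10, day 4: 8, day 5: 8, day 6: 8, day 7: 8, day 8: 0, day 9: 0, day 10: 0.
Peak is 15.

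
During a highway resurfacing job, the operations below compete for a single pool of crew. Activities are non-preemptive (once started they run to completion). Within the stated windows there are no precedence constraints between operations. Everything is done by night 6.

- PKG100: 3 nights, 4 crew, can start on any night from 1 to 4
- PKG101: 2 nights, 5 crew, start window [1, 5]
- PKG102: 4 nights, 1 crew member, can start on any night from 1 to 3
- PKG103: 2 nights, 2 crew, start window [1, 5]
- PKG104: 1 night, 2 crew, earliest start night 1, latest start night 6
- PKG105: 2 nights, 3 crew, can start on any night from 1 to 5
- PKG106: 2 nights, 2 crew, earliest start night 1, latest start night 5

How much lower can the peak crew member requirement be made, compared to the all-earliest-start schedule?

Early-start peak: n1:19  n2:17  n3:5  n4:1  n5:0  n6:0 ⇒ 19.
Leveled (PKG100@1, PKG101@4, PKG102@1, PKG103@1, PKG104@6, PKG105@5, PKG106@3): n1:7  n2:7  n3:7  n4:8  n5:8  n6:5 ⇒ 8.
Reduction 19 − 8 = 11.

11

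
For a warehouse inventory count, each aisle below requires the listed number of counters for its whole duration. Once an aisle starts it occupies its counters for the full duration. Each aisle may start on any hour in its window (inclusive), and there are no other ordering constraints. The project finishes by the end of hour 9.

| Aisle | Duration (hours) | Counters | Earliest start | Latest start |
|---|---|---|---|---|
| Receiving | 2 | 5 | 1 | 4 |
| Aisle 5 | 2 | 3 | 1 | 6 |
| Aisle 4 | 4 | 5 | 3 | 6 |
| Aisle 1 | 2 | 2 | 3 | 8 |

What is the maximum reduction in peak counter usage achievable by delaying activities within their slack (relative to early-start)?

Early-start peak: h1:8  h2:8  h3:7  h4:7  h5:5  h6:5  h7:0  h8:0  h9:0 ⇒ 8.
Leveled (Receiving@1, Aisle 5@3, Aisle 4@5, Aisle 1@3): h1:5  h2:5  h3:5  h4:5  h5:5  h6:5  h7:5  h8:5  h9:0 ⇒ 5.
Reduction 8 − 5 = 3.

3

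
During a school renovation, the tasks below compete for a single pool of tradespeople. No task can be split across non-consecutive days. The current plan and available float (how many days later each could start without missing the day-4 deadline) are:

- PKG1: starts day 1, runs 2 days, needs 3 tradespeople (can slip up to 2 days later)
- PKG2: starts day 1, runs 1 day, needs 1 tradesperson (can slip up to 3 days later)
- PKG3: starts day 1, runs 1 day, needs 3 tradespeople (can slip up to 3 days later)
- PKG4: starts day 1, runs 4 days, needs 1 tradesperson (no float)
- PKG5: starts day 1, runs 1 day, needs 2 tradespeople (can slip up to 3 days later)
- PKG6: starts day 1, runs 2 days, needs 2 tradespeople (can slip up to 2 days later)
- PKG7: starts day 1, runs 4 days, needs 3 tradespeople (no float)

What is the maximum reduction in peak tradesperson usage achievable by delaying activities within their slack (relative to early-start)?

6

Early-start peak: d1:15  d2:9  d3:4  d4:4 ⇒ 15.
Leveled (PKG1@1, PKG2@1, PKG3@3, PKG4@1, PKG5@2, PKG6@3, PKG7@1): d1:8  d2:9  d3:9  d4:6 ⇒ 9.
Reduction 15 − 9 = 6.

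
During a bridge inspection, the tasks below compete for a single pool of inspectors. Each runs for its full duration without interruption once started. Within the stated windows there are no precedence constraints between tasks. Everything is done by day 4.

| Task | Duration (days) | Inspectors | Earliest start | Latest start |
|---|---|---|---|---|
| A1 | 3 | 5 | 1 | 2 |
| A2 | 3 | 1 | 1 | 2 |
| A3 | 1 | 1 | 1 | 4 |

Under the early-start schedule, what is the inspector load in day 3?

At early start, day 3 has: A1, A2.
Demand: 5 + 1 = 6.

6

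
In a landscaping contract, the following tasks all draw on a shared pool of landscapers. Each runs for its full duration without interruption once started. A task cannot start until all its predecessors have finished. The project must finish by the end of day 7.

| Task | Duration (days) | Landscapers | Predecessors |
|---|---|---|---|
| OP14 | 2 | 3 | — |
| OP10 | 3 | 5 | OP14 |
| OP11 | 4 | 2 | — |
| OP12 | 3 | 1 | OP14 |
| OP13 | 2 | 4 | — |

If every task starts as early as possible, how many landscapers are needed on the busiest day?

9

Early-start schedule: OP14@1, OP10@3, OP11@1, OP12@3, OP13@1.
Load per day: day 1: 9, day 2: 9, day 3: 8, day 4: 8, day 5: 6, day 6: 0, day 7: 0.
Peak is 9.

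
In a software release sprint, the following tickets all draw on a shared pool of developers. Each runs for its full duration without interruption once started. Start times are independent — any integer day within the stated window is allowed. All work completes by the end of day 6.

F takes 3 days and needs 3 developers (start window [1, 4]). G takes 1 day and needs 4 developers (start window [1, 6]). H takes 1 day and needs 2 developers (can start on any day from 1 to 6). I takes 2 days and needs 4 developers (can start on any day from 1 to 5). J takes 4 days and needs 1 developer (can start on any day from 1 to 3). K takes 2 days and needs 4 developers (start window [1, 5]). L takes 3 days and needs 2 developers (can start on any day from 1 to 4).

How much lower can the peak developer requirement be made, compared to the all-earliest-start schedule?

Early-start peak: d1:20  d2:14  d3:6  d4:1  d5:0  d6:0 ⇒ 20.
Leveled (F@1, G@4, H@3, I@1, J@3, K@5, L@4): d1:7  d2:7  d3:6  d4:7  d5:7  d6:7 ⇒ 7.
Reduction 20 − 7 = 13.

13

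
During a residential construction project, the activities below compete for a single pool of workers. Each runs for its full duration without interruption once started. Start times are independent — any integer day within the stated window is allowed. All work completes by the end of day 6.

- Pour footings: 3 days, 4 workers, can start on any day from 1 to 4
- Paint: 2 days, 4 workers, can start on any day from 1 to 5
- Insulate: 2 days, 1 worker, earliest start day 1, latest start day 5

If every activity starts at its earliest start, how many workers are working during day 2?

9

At early start, day 2 has: Pour footings, Paint, Insulate.
Demand: 4 + 4 + 1 = 9.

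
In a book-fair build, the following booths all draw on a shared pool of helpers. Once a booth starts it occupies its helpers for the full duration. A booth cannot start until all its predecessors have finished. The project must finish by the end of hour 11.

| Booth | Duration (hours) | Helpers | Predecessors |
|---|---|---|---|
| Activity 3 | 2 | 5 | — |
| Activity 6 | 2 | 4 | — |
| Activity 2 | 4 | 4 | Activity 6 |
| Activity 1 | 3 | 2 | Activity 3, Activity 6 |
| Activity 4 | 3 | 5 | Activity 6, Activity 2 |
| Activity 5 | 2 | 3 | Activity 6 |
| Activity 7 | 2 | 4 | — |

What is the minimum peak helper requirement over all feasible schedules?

8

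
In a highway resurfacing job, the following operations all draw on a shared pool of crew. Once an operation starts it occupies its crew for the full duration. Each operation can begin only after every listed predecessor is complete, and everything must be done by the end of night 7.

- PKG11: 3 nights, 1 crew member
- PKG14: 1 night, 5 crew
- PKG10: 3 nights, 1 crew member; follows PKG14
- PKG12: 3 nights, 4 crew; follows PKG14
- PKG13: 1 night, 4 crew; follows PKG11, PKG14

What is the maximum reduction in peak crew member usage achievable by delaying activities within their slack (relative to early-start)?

Early-start peak: n1:6  n2:6  n3:6  n4:9  n5:0  n6:0  n7:0 ⇒ 9.
Leveled (PKG11@2, PKG14@1, PKG10@5, PKG12@2, PKG13@5): n1:5  n2:5  n3:5  n4:5  n5:5  n6:1  n7:1 ⇒ 5.
Reduction 9 − 5 = 4.

4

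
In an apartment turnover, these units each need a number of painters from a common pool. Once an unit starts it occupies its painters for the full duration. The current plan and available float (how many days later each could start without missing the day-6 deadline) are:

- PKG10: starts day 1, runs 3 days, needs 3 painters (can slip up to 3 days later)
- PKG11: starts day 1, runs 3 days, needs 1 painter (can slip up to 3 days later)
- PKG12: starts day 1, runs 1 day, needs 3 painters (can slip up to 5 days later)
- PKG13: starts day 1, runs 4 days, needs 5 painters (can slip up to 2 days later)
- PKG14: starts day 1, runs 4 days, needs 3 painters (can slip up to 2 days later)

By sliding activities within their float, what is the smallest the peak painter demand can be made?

Early-start (PKG10@1, PKG11@1, PKG12@1, PKG13@1, PKG14@1) gives peak 15: d1:15  d2:12  d3:12  d4:8  d5:0  d6:0.
Shift PKG11→4, PKG14→2.
Schedule PKG10@1, PKG11@4, PKG12@1, PKG13@1, PKG14@2: d1:11  d2:11  d3:11  d4:9  d5:4  d6:1 — peak 11.

11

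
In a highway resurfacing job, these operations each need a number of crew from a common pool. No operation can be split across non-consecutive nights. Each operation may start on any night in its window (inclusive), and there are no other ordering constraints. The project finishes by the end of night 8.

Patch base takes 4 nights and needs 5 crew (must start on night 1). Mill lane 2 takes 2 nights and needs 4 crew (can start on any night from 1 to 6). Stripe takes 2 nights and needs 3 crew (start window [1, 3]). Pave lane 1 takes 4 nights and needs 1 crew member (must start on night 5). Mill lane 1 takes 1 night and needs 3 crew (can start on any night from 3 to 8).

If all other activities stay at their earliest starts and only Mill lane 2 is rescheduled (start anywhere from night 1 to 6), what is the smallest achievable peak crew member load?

Mill lane 2@1: n1:12  n2:12  n3:8  n4:5  n5:1  n6:1  n7:1  n8:1 → peak 12
Mill lane 2@2: n1:8  n2:12  n3:12  n4:5  n5:1  n6:1  n7:1  n8:1 → peak 12
Mill lane 2@3: n1:8  n2:8  n3:12  n4:9  n5:1  n6:1  n7:1  n8:1 → peak 12
Mill lane 2@4: n1:8  n2:8  n3:8  n4:9  n5:5  n6:1  n7:1  n8:1 → peak 9
Mill lane 2@5: n1:8  n2:8  n3:8  n4:5  n5:5  n6:5  n7:1  n8:1 → peak 8
Mill lane 2@6: n1:8  n2:8  n3:8  n4:5  n5:1  n6:5  n7:5  n8:1 → peak 8
Best is Mill lane 2@5, peak 8.

8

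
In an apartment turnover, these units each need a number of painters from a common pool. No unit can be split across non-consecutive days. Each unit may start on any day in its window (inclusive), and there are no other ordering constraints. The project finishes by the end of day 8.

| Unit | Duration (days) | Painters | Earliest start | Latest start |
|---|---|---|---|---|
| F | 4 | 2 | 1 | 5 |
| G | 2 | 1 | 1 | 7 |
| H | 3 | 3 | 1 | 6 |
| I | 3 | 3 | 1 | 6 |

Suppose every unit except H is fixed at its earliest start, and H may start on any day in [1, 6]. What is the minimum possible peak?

H@1: d1:9  d2:9  d3:8  d4:2  d5:0  d6:0  d7:0  d8:0 → peak 9
H@2: d1:6  d2:9  d3:8  d4:5  d5:0  d6:0  d7:0  d8:0 → peak 9
H@3: d1:6  d2:6  d3:8  d4:5  d5:3  d6:0  d7:0  d8:0 → peak 8
H@4: d1:6  d2:6  d3:5  d4:5  d5:3  d6:3  d7:0  d8:0 → peak 6
H@5: d1:6  d2:6  d3:5  d4:2  d5:3  d6:3  d7:3  d8:0 → peak 6
H@6: d1:6  d2:6  d3:5  d4:2  d5:0  d6:3  d7:3  d8:3 → peak 6
Best is H@4, peak 6.

6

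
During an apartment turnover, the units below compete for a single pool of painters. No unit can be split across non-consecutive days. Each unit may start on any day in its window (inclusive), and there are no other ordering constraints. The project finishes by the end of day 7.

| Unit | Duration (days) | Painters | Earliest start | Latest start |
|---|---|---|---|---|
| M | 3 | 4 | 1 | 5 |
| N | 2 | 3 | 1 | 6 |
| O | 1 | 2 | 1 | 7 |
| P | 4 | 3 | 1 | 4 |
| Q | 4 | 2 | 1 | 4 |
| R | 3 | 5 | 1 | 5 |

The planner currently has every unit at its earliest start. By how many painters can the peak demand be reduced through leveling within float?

Early-start peak: d1:19  d2:17  d3:14  d4:5  d5:0  d6:0  d7:0 ⇒ 19.
Leveled (M@1, N@1, O@3, P@4, Q@1, R@5): d1:9  d2:9  d3:8  d4:5  d5:8  d6:8  d7:8 ⇒ 9.
Reduction 19 − 9 = 10.

10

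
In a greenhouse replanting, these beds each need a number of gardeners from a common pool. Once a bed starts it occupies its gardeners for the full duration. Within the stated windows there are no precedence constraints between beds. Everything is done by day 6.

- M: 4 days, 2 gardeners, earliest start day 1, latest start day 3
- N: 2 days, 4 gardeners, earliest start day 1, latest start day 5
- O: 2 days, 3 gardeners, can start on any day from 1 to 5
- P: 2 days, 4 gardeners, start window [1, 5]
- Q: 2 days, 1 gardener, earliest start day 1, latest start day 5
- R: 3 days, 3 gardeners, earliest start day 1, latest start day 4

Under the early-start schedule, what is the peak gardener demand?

17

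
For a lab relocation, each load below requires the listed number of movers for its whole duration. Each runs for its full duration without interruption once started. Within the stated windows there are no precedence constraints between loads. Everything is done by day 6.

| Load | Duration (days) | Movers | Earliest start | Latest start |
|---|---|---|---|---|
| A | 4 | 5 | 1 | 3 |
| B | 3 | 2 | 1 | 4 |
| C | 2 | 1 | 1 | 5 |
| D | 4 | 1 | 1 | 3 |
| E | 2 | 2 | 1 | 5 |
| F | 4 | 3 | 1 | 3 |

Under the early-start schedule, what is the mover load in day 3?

At early start, day 3 has: A, B, D, F.
Demand: 5 + 2 + 1 + 3 = 11.

11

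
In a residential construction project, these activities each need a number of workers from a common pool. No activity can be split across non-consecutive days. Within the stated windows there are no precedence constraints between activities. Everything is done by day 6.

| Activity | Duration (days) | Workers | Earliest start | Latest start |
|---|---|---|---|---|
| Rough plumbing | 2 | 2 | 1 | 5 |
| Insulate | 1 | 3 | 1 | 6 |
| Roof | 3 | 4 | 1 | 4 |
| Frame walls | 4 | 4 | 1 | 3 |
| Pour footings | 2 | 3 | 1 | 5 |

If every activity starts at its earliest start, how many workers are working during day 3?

8

At early start, day 3 has: Roof, Frame walls.
Demand: 4 + 4 = 8.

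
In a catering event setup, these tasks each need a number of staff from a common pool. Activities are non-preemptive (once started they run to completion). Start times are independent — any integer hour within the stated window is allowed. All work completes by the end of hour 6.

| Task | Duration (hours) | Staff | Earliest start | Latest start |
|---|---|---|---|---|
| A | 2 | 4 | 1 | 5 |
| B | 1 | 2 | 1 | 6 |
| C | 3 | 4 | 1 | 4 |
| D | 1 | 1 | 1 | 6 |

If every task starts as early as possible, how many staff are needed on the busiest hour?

Early-start schedule: A@1, B@1, C@1, D@1.
Load per hour: hour 1: 11, hour 2: 8, hour 3: 4, hour 4: 0, hour 5: 0, hour 6: 0.
Peak is 11.

11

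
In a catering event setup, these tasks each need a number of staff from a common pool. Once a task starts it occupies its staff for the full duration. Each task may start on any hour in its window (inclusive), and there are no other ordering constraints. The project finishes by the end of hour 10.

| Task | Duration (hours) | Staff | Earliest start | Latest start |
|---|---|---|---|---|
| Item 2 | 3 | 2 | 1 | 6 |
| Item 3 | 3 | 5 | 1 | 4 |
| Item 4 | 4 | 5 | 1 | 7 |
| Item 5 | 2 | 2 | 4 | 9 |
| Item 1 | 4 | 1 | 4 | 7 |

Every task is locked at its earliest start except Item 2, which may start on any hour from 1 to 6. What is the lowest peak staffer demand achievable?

10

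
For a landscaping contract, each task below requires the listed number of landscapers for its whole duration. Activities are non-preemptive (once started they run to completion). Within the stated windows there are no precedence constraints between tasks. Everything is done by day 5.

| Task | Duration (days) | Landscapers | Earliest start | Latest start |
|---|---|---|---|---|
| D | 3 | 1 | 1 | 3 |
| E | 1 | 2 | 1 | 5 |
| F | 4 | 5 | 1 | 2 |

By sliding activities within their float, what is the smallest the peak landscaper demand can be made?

6

Early-start (D@1, E@1, F@1) gives peak 8: d1:8  d2:6  d3:6  d4:5  d5:0.
Shift F→2.
Schedule D@1, E@1, F@2: d1:3  d2:6  d3:6  d4:5  d5:5 — peak 6.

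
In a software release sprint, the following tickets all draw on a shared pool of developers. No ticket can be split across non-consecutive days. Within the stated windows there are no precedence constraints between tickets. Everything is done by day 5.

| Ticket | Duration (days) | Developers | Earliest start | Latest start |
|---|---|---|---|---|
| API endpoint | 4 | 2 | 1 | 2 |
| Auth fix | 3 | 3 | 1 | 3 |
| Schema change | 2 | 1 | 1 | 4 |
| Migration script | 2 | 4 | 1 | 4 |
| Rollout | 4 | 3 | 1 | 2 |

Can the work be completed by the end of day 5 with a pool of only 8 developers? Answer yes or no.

no

The minimum achievable peak is 9; 8 < 9, so no feasible schedule stays within the cap.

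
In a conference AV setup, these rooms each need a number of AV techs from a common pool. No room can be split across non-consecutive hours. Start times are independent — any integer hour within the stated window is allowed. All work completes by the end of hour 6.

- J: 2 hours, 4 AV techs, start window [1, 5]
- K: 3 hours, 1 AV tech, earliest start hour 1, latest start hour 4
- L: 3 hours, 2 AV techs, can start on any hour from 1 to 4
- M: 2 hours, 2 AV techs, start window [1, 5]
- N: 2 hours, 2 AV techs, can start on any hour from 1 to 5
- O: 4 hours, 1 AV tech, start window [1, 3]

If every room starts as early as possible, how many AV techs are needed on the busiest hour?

12

Early-start schedule: J@1, K@1, L@1, M@1, N@1, O@1.
Load per hour: hour 1: 12, hour 2: 12, hour 3: 4, hour 4: 1, hour 5: 0, hour 6: 0.
Peak is 12.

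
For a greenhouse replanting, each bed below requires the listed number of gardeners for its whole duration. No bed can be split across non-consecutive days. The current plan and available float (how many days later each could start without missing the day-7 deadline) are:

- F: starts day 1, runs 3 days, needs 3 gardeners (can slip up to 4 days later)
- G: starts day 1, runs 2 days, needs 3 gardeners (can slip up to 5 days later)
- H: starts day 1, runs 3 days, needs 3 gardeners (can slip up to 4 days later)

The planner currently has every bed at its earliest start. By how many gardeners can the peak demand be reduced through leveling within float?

Early-start peak: d1:9  d2:9  d3:6  d4:0  d5:0  d6:0  d7:0 ⇒ 9.
Leveled (F@1, G@1, H@3): d1:6  d2:6  d3:6  d4:3  d5:3  d6:0  d7:0 ⇒ 6.
Reduction 9 − 6 = 3.

3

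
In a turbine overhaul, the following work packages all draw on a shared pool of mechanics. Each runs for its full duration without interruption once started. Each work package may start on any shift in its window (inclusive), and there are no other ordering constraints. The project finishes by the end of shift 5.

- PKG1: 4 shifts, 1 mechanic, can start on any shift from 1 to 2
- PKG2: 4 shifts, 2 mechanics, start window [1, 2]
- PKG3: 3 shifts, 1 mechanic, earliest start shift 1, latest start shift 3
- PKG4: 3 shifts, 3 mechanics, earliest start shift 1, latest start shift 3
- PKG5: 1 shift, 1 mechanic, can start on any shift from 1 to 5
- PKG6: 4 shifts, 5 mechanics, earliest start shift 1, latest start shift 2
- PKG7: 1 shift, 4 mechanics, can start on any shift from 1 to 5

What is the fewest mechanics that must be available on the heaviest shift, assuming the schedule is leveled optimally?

12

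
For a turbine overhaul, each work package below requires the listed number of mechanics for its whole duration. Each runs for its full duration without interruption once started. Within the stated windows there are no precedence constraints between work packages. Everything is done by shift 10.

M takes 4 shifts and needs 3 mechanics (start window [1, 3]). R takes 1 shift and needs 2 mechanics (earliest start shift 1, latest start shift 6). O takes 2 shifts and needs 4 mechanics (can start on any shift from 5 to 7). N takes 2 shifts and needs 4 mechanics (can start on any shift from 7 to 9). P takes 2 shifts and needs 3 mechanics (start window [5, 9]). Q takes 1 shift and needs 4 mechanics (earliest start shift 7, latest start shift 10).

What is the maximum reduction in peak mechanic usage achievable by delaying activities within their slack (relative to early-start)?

1

Early-start peak: s1:5  s2:3  s3:3  s4:3  s5:7  s6:7  s7:8  s8:4  s9:0  s10:0 ⇒ 8.
Leveled (M@1, R@1, O@5, N@7, P@5, Q@9): s1:5  s2:3  s3:3  s4:3  s5:7  s6:7  s7:4  s8:4  s9:4  s10:0 ⇒ 7.
Reduction 8 − 7 = 1.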